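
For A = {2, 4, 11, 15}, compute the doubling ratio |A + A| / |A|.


|A| = 4.
Compute A + A by enumerating all 16 pairs.
A + A = {4, 6, 8, 13, 15, 17, 19, 22, 26, 30}, so |A + A| = 10.
K = |A + A| / |A| = 10/4 = 5/2 ≈ 2.5000.
Reference: AP of size 4 gives K = 7/4 ≈ 1.7500; a fully generic set of size 4 gives K ≈ 2.5000.

|A| = 4, |A + A| = 10, K = 10/4 = 5/2.


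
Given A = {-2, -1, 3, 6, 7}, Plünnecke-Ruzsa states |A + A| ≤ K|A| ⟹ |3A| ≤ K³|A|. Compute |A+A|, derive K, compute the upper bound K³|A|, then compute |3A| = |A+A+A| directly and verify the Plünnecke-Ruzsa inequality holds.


|A| = 5.
Step 1: Compute A + A by enumerating all 25 pairs.
A + A = {-4, -3, -2, 1, 2, 4, 5, 6, 9, 10, 12, 13, 14}, so |A + A| = 13.
Step 2: Doubling constant K = |A + A|/|A| = 13/5 = 13/5 ≈ 2.6000.
Step 3: Plünnecke-Ruzsa gives |3A| ≤ K³·|A| = (2.6000)³ · 5 ≈ 87.8800.
Step 4: Compute 3A = A + A + A directly by enumerating all triples (a,b,c) ∈ A³; |3A| = 25.
Step 5: Check 25 ≤ 87.8800? Yes ✓.

K = 13/5, Plünnecke-Ruzsa bound K³|A| ≈ 87.8800, |3A| = 25, inequality holds.


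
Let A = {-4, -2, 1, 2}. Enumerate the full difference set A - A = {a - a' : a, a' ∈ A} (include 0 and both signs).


A - A = {a - a' : a, a' ∈ A}.
Compute a - a' for each ordered pair (a, a'):
a = -4: -4--4=0, -4--2=-2, -4-1=-5, -4-2=-6
a = -2: -2--4=2, -2--2=0, -2-1=-3, -2-2=-4
a = 1: 1--4=5, 1--2=3, 1-1=0, 1-2=-1
a = 2: 2--4=6, 2--2=4, 2-1=1, 2-2=0
Collecting distinct values (and noting 0 appears from a-a):
A - A = {-6, -5, -4, -3, -2, -1, 0, 1, 2, 3, 4, 5, 6}
|A - A| = 13

A - A = {-6, -5, -4, -3, -2, -1, 0, 1, 2, 3, 4, 5, 6}


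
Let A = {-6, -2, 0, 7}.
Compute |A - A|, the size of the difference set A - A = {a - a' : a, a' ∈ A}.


A - A = {a - a' : a, a' ∈ A}; |A| = 4.
Bounds: 2|A|-1 ≤ |A - A| ≤ |A|² - |A| + 1, i.e. 7 ≤ |A - A| ≤ 13.
Note: 0 ∈ A - A always (from a - a). The set is symmetric: if d ∈ A - A then -d ∈ A - A.
Enumerate nonzero differences d = a - a' with a > a' (then include -d):
Positive differences: {2, 4, 6, 7, 9, 13}
Full difference set: {0} ∪ (positive diffs) ∪ (negative diffs).
|A - A| = 1 + 2·6 = 13 (matches direct enumeration: 13).

|A - A| = 13


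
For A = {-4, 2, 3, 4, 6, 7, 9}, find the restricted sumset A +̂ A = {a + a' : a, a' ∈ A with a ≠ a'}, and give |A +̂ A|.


Restricted sumset: A +̂ A = {a + a' : a ∈ A, a' ∈ A, a ≠ a'}.
Equivalently, take A + A and drop any sum 2a that is achievable ONLY as a + a for a ∈ A (i.e. sums representable only with equal summands).
Enumerate pairs (a, a') with a < a' (symmetric, so each unordered pair gives one sum; this covers all a ≠ a'):
  -4 + 2 = -2
  -4 + 3 = -1
  -4 + 4 = 0
  -4 + 6 = 2
  -4 + 7 = 3
  -4 + 9 = 5
  2 + 3 = 5
  2 + 4 = 6
  2 + 6 = 8
  2 + 7 = 9
  2 + 9 = 11
  3 + 4 = 7
  3 + 6 = 9
  3 + 7 = 10
  3 + 9 = 12
  4 + 6 = 10
  4 + 7 = 11
  4 + 9 = 13
  6 + 7 = 13
  6 + 9 = 15
  7 + 9 = 16
Collected distinct sums: {-2, -1, 0, 2, 3, 5, 6, 7, 8, 9, 10, 11, 12, 13, 15, 16}
|A +̂ A| = 16
(Reference bound: |A +̂ A| ≥ 2|A| - 3 for |A| ≥ 2, with |A| = 7 giving ≥ 11.)

|A +̂ A| = 16


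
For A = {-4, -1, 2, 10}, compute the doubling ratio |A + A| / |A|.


|A| = 4.
Compute A + A by enumerating all 16 pairs.
A + A = {-8, -5, -2, 1, 4, 6, 9, 12, 20}, so |A + A| = 9.
K = |A + A| / |A| = 9/4 (already in lowest terms) ≈ 2.2500.
Reference: AP of size 4 gives K = 7/4 ≈ 1.7500; a fully generic set of size 4 gives K ≈ 2.5000.

|A| = 4, |A + A| = 9, K = 9/4.


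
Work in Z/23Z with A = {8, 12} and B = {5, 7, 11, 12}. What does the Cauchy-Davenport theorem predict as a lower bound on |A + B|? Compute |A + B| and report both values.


Cauchy-Davenport: |A + B| ≥ min(p, |A| + |B| - 1) for A, B nonempty in Z/pZ.
|A| = 2, |B| = 4, p = 23.
CD lower bound = min(23, 2 + 4 - 1) = min(23, 5) = 5.
Compute A + B mod 23 directly:
a = 8: 8+5=13, 8+7=15, 8+11=19, 8+12=20
a = 12: 12+5=17, 12+7=19, 12+11=0, 12+12=1
A + B = {0, 1, 13, 15, 17, 19, 20}, so |A + B| = 7.
Verify: 7 ≥ 5? Yes ✓.

CD lower bound = 5, actual |A + B| = 7.


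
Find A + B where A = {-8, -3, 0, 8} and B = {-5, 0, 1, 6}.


A + B = {a + b : a ∈ A, b ∈ B}.
Enumerate all |A|·|B| = 4·4 = 16 pairs (a, b) and collect distinct sums.
a = -8: -8+-5=-13, -8+0=-8, -8+1=-7, -8+6=-2
a = -3: -3+-5=-8, -3+0=-3, -3+1=-2, -3+6=3
a = 0: 0+-5=-5, 0+0=0, 0+1=1, 0+6=6
a = 8: 8+-5=3, 8+0=8, 8+1=9, 8+6=14
Collecting distinct sums: A + B = {-13, -8, -7, -5, -3, -2, 0, 1, 3, 6, 8, 9, 14}
|A + B| = 13

A + B = {-13, -8, -7, -5, -3, -2, 0, 1, 3, 6, 8, 9, 14}


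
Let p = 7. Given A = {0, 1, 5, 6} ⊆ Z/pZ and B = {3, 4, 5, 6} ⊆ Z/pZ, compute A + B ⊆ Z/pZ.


Work in Z/7Z: reduce every sum a + b modulo 7.
Enumerate all 16 pairs:
a = 0: 0+3=3, 0+4=4, 0+5=5, 0+6=6
a = 1: 1+3=4, 1+4=5, 1+5=6, 1+6=0
a = 5: 5+3=1, 5+4=2, 5+5=3, 5+6=4
a = 6: 6+3=2, 6+4=3, 6+5=4, 6+6=5
Distinct residues collected: {0, 1, 2, 3, 4, 5, 6}
|A + B| = 7 (out of 7 total residues).

A + B = {0, 1, 2, 3, 4, 5, 6}


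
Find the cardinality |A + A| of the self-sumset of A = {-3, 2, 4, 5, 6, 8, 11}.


A + A = {a + a' : a, a' ∈ A}; |A| = 7.
General bounds: 2|A| - 1 ≤ |A + A| ≤ |A|(|A|+1)/2, i.e. 13 ≤ |A + A| ≤ 28.
Lower bound 2|A|-1 is attained iff A is an arithmetic progression.
Enumerate sums a + a' for a ≤ a' (symmetric, so this suffices):
a = -3: -3+-3=-6, -3+2=-1, -3+4=1, -3+5=2, -3+6=3, -3+8=5, -3+11=8
a = 2: 2+2=4, 2+4=6, 2+5=7, 2+6=8, 2+8=10, 2+11=13
a = 4: 4+4=8, 4+5=9, 4+6=10, 4+8=12, 4+11=15
a = 5: 5+5=10, 5+6=11, 5+8=13, 5+11=16
a = 6: 6+6=12, 6+8=14, 6+11=17
a = 8: 8+8=16, 8+11=19
a = 11: 11+11=22
Distinct sums: {-6, -1, 1, 2, 3, 4, 5, 6, 7, 8, 9, 10, 11, 12, 13, 14, 15, 16, 17, 19, 22}
|A + A| = 21

|A + A| = 21


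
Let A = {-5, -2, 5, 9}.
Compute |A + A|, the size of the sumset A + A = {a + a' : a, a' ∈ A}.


A + A = {a + a' : a, a' ∈ A}; |A| = 4.
General bounds: 2|A| - 1 ≤ |A + A| ≤ |A|(|A|+1)/2, i.e. 7 ≤ |A + A| ≤ 10.
Lower bound 2|A|-1 is attained iff A is an arithmetic progression.
Enumerate sums a + a' for a ≤ a' (symmetric, so this suffices):
a = -5: -5+-5=-10, -5+-2=-7, -5+5=0, -5+9=4
a = -2: -2+-2=-4, -2+5=3, -2+9=7
a = 5: 5+5=10, 5+9=14
a = 9: 9+9=18
Distinct sums: {-10, -7, -4, 0, 3, 4, 7, 10, 14, 18}
|A + A| = 10

|A + A| = 10


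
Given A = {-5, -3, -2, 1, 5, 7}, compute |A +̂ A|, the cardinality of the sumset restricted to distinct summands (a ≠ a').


Restricted sumset: A +̂ A = {a + a' : a ∈ A, a' ∈ A, a ≠ a'}.
Equivalently, take A + A and drop any sum 2a that is achievable ONLY as a + a for a ∈ A (i.e. sums representable only with equal summands).
Enumerate pairs (a, a') with a < a' (symmetric, so each unordered pair gives one sum; this covers all a ≠ a'):
  -5 + -3 = -8
  -5 + -2 = -7
  -5 + 1 = -4
  -5 + 5 = 0
  -5 + 7 = 2
  -3 + -2 = -5
  -3 + 1 = -2
  -3 + 5 = 2
  -3 + 7 = 4
  -2 + 1 = -1
  -2 + 5 = 3
  -2 + 7 = 5
  1 + 5 = 6
  1 + 7 = 8
  5 + 7 = 12
Collected distinct sums: {-8, -7, -5, -4, -2, -1, 0, 2, 3, 4, 5, 6, 8, 12}
|A +̂ A| = 14
(Reference bound: |A +̂ A| ≥ 2|A| - 3 for |A| ≥ 2, with |A| = 6 giving ≥ 9.)

|A +̂ A| = 14


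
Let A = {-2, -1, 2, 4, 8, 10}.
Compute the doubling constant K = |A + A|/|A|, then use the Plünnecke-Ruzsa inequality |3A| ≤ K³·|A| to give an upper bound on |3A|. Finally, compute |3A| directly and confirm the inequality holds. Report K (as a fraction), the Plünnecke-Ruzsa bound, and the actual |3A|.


|A| = 6.
Step 1: Compute A + A by enumerating all 36 pairs.
A + A = {-4, -3, -2, 0, 1, 2, 3, 4, 6, 7, 8, 9, 10, 12, 14, 16, 18, 20}, so |A + A| = 18.
Step 2: Doubling constant K = |A + A|/|A| = 18/6 = 18/6 ≈ 3.0000.
Step 3: Plünnecke-Ruzsa gives |3A| ≤ K³·|A| = (3.0000)³ · 6 ≈ 162.0000.
Step 4: Compute 3A = A + A + A directly by enumerating all triples (a,b,c) ∈ A³; |3A| = 32.
Step 5: Check 32 ≤ 162.0000? Yes ✓.

K = 18/6, Plünnecke-Ruzsa bound K³|A| ≈ 162.0000, |3A| = 32, inequality holds.


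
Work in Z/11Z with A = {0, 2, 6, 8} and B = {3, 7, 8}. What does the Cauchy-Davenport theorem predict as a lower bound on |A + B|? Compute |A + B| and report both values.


Cauchy-Davenport: |A + B| ≥ min(p, |A| + |B| - 1) for A, B nonempty in Z/pZ.
|A| = 4, |B| = 3, p = 11.
CD lower bound = min(11, 4 + 3 - 1) = min(11, 6) = 6.
Compute A + B mod 11 directly:
a = 0: 0+3=3, 0+7=7, 0+8=8
a = 2: 2+3=5, 2+7=9, 2+8=10
a = 6: 6+3=9, 6+7=2, 6+8=3
a = 8: 8+3=0, 8+7=4, 8+8=5
A + B = {0, 2, 3, 4, 5, 7, 8, 9, 10}, so |A + B| = 9.
Verify: 9 ≥ 6? Yes ✓.

CD lower bound = 6, actual |A + B| = 9.


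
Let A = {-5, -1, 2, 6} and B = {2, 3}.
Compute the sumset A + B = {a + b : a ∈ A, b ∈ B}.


A + B = {a + b : a ∈ A, b ∈ B}.
Enumerate all |A|·|B| = 4·2 = 8 pairs (a, b) and collect distinct sums.
a = -5: -5+2=-3, -5+3=-2
a = -1: -1+2=1, -1+3=2
a = 2: 2+2=4, 2+3=5
a = 6: 6+2=8, 6+3=9
Collecting distinct sums: A + B = {-3, -2, 1, 2, 4, 5, 8, 9}
|A + B| = 8

A + B = {-3, -2, 1, 2, 4, 5, 8, 9}


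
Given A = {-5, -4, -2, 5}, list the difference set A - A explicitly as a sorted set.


A - A = {a - a' : a, a' ∈ A}.
Compute a - a' for each ordered pair (a, a'):
a = -5: -5--5=0, -5--4=-1, -5--2=-3, -5-5=-10
a = -4: -4--5=1, -4--4=0, -4--2=-2, -4-5=-9
a = -2: -2--5=3, -2--4=2, -2--2=0, -2-5=-7
a = 5: 5--5=10, 5--4=9, 5--2=7, 5-5=0
Collecting distinct values (and noting 0 appears from a-a):
A - A = {-10, -9, -7, -3, -2, -1, 0, 1, 2, 3, 7, 9, 10}
|A - A| = 13

A - A = {-10, -9, -7, -3, -2, -1, 0, 1, 2, 3, 7, 9, 10}


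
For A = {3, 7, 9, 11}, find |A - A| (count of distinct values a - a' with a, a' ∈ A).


A - A = {a - a' : a, a' ∈ A}; |A| = 4.
Bounds: 2|A|-1 ≤ |A - A| ≤ |A|² - |A| + 1, i.e. 7 ≤ |A - A| ≤ 13.
Note: 0 ∈ A - A always (from a - a). The set is symmetric: if d ∈ A - A then -d ∈ A - A.
Enumerate nonzero differences d = a - a' with a > a' (then include -d):
Positive differences: {2, 4, 6, 8}
Full difference set: {0} ∪ (positive diffs) ∪ (negative diffs).
|A - A| = 1 + 2·4 = 9 (matches direct enumeration: 9).

|A - A| = 9


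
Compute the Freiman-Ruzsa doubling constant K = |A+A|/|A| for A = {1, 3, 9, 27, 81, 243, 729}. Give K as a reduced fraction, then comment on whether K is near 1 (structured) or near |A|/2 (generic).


|A| = 7.
Compute A + A by enumerating all 49 pairs.
A + A = {2, 4, 6, 10, 12, 18, 28, 30, 36, 54, 82, 84, 90, 108, 162, 244, 246, 252, 270, 324, 486, 730, 732, 738, 756, 810, 972, 1458}, so |A + A| = 28.
K = |A + A| / |A| = 28/7 = 4/1 ≈ 4.0000.
Reference: AP of size 7 gives K = 13/7 ≈ 1.8571; a fully generic set of size 7 gives K ≈ 4.0000.

|A| = 7, |A + A| = 28, K = 28/7 = 4/1.


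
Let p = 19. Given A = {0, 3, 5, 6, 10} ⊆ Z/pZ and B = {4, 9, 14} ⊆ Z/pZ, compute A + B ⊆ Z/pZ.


Work in Z/19Z: reduce every sum a + b modulo 19.
Enumerate all 15 pairs:
a = 0: 0+4=4, 0+9=9, 0+14=14
a = 3: 3+4=7, 3+9=12, 3+14=17
a = 5: 5+4=9, 5+9=14, 5+14=0
a = 6: 6+4=10, 6+9=15, 6+14=1
a = 10: 10+4=14, 10+9=0, 10+14=5
Distinct residues collected: {0, 1, 4, 5, 7, 9, 10, 12, 14, 15, 17}
|A + B| = 11 (out of 19 total residues).

A + B = {0, 1, 4, 5, 7, 9, 10, 12, 14, 15, 17}


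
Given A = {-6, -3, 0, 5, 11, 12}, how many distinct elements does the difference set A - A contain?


A - A = {a - a' : a, a' ∈ A}; |A| = 6.
Bounds: 2|A|-1 ≤ |A - A| ≤ |A|² - |A| + 1, i.e. 11 ≤ |A - A| ≤ 31.
Note: 0 ∈ A - A always (from a - a). The set is symmetric: if d ∈ A - A then -d ∈ A - A.
Enumerate nonzero differences d = a - a' with a > a' (then include -d):
Positive differences: {1, 3, 5, 6, 7, 8, 11, 12, 14, 15, 17, 18}
Full difference set: {0} ∪ (positive diffs) ∪ (negative diffs).
|A - A| = 1 + 2·12 = 25 (matches direct enumeration: 25).

|A - A| = 25


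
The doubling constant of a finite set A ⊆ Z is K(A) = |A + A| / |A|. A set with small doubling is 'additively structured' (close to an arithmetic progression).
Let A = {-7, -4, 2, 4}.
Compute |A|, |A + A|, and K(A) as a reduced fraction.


|A| = 4.
Compute A + A by enumerating all 16 pairs.
A + A = {-14, -11, -8, -5, -3, -2, 0, 4, 6, 8}, so |A + A| = 10.
K = |A + A| / |A| = 10/4 = 5/2 ≈ 2.5000.
Reference: AP of size 4 gives K = 7/4 ≈ 1.7500; a fully generic set of size 4 gives K ≈ 2.5000.

|A| = 4, |A + A| = 10, K = 10/4 = 5/2.


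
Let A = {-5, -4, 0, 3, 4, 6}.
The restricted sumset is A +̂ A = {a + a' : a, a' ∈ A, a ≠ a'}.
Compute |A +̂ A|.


Restricted sumset: A +̂ A = {a + a' : a ∈ A, a' ∈ A, a ≠ a'}.
Equivalently, take A + A and drop any sum 2a that is achievable ONLY as a + a for a ∈ A (i.e. sums representable only with equal summands).
Enumerate pairs (a, a') with a < a' (symmetric, so each unordered pair gives one sum; this covers all a ≠ a'):
  -5 + -4 = -9
  -5 + 0 = -5
  -5 + 3 = -2
  -5 + 4 = -1
  -5 + 6 = 1
  -4 + 0 = -4
  -4 + 3 = -1
  -4 + 4 = 0
  -4 + 6 = 2
  0 + 3 = 3
  0 + 4 = 4
  0 + 6 = 6
  3 + 4 = 7
  3 + 6 = 9
  4 + 6 = 10
Collected distinct sums: {-9, -5, -4, -2, -1, 0, 1, 2, 3, 4, 6, 7, 9, 10}
|A +̂ A| = 14
(Reference bound: |A +̂ A| ≥ 2|A| - 3 for |A| ≥ 2, with |A| = 6 giving ≥ 9.)

|A +̂ A| = 14


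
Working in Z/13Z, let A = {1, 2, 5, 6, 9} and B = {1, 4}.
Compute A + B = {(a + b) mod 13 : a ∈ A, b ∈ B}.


Work in Z/13Z: reduce every sum a + b modulo 13.
Enumerate all 10 pairs:
a = 1: 1+1=2, 1+4=5
a = 2: 2+1=3, 2+4=6
a = 5: 5+1=6, 5+4=9
a = 6: 6+1=7, 6+4=10
a = 9: 9+1=10, 9+4=0
Distinct residues collected: {0, 2, 3, 5, 6, 7, 9, 10}
|A + B| = 8 (out of 13 total residues).

A + B = {0, 2, 3, 5, 6, 7, 9, 10}


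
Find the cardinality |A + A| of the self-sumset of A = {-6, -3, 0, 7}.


A + A = {a + a' : a, a' ∈ A}; |A| = 4.
General bounds: 2|A| - 1 ≤ |A + A| ≤ |A|(|A|+1)/2, i.e. 7 ≤ |A + A| ≤ 10.
Lower bound 2|A|-1 is attained iff A is an arithmetic progression.
Enumerate sums a + a' for a ≤ a' (symmetric, so this suffices):
a = -6: -6+-6=-12, -6+-3=-9, -6+0=-6, -6+7=1
a = -3: -3+-3=-6, -3+0=-3, -3+7=4
a = 0: 0+0=0, 0+7=7
a = 7: 7+7=14
Distinct sums: {-12, -9, -6, -3, 0, 1, 4, 7, 14}
|A + A| = 9

|A + A| = 9


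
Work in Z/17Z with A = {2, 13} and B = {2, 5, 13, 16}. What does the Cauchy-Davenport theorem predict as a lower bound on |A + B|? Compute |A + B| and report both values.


Cauchy-Davenport: |A + B| ≥ min(p, |A| + |B| - 1) for A, B nonempty in Z/pZ.
|A| = 2, |B| = 4, p = 17.
CD lower bound = min(17, 2 + 4 - 1) = min(17, 5) = 5.
Compute A + B mod 17 directly:
a = 2: 2+2=4, 2+5=7, 2+13=15, 2+16=1
a = 13: 13+2=15, 13+5=1, 13+13=9, 13+16=12
A + B = {1, 4, 7, 9, 12, 15}, so |A + B| = 6.
Verify: 6 ≥ 5? Yes ✓.

CD lower bound = 5, actual |A + B| = 6.


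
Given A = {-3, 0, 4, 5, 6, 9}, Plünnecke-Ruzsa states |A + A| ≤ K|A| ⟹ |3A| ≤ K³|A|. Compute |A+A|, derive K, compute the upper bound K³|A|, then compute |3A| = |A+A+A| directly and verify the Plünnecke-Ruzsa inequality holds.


|A| = 6.
Step 1: Compute A + A by enumerating all 36 pairs.
A + A = {-6, -3, 0, 1, 2, 3, 4, 5, 6, 8, 9, 10, 11, 12, 13, 14, 15, 18}, so |A + A| = 18.
Step 2: Doubling constant K = |A + A|/|A| = 18/6 = 18/6 ≈ 3.0000.
Step 3: Plünnecke-Ruzsa gives |3A| ≤ K³·|A| = (3.0000)³ · 6 ≈ 162.0000.
Step 4: Compute 3A = A + A + A directly by enumerating all triples (a,b,c) ∈ A³; |3A| = 31.
Step 5: Check 31 ≤ 162.0000? Yes ✓.

K = 18/6, Plünnecke-Ruzsa bound K³|A| ≈ 162.0000, |3A| = 31, inequality holds.


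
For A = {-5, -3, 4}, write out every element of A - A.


A - A = {a - a' : a, a' ∈ A}.
Compute a - a' for each ordered pair (a, a'):
a = -5: -5--5=0, -5--3=-2, -5-4=-9
a = -3: -3--5=2, -3--3=0, -3-4=-7
a = 4: 4--5=9, 4--3=7, 4-4=0
Collecting distinct values (and noting 0 appears from a-a):
A - A = {-9, -7, -2, 0, 2, 7, 9}
|A - A| = 7

A - A = {-9, -7, -2, 0, 2, 7, 9}


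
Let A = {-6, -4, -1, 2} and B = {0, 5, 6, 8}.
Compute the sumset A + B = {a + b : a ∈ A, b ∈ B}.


A + B = {a + b : a ∈ A, b ∈ B}.
Enumerate all |A|·|B| = 4·4 = 16 pairs (a, b) and collect distinct sums.
a = -6: -6+0=-6, -6+5=-1, -6+6=0, -6+8=2
a = -4: -4+0=-4, -4+5=1, -4+6=2, -4+8=4
a = -1: -1+0=-1, -1+5=4, -1+6=5, -1+8=7
a = 2: 2+0=2, 2+5=7, 2+6=8, 2+8=10
Collecting distinct sums: A + B = {-6, -4, -1, 0, 1, 2, 4, 5, 7, 8, 10}
|A + B| = 11

A + B = {-6, -4, -1, 0, 1, 2, 4, 5, 7, 8, 10}


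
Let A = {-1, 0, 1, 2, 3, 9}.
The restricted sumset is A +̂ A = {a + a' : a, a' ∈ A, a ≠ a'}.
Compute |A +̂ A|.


Restricted sumset: A +̂ A = {a + a' : a ∈ A, a' ∈ A, a ≠ a'}.
Equivalently, take A + A and drop any sum 2a that is achievable ONLY as a + a for a ∈ A (i.e. sums representable only with equal summands).
Enumerate pairs (a, a') with a < a' (symmetric, so each unordered pair gives one sum; this covers all a ≠ a'):
  -1 + 0 = -1
  -1 + 1 = 0
  -1 + 2 = 1
  -1 + 3 = 2
  -1 + 9 = 8
  0 + 1 = 1
  0 + 2 = 2
  0 + 3 = 3
  0 + 9 = 9
  1 + 2 = 3
  1 + 3 = 4
  1 + 9 = 10
  2 + 3 = 5
  2 + 9 = 11
  3 + 9 = 12
Collected distinct sums: {-1, 0, 1, 2, 3, 4, 5, 8, 9, 10, 11, 12}
|A +̂ A| = 12
(Reference bound: |A +̂ A| ≥ 2|A| - 3 for |A| ≥ 2, with |A| = 6 giving ≥ 9.)

|A +̂ A| = 12


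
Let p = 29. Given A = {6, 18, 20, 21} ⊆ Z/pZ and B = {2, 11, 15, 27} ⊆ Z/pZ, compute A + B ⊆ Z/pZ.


Work in Z/29Z: reduce every sum a + b modulo 29.
Enumerate all 16 pairs:
a = 6: 6+2=8, 6+11=17, 6+15=21, 6+27=4
a = 18: 18+2=20, 18+11=0, 18+15=4, 18+27=16
a = 20: 20+2=22, 20+11=2, 20+15=6, 20+27=18
a = 21: 21+2=23, 21+11=3, 21+15=7, 21+27=19
Distinct residues collected: {0, 2, 3, 4, 6, 7, 8, 16, 17, 18, 19, 20, 21, 22, 23}
|A + B| = 15 (out of 29 total residues).

A + B = {0, 2, 3, 4, 6, 7, 8, 16, 17, 18, 19, 20, 21, 22, 23}


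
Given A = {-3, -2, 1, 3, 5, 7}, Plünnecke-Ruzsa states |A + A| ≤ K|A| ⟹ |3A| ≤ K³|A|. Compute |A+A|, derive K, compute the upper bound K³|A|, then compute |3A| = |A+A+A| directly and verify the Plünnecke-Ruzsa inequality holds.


|A| = 6.
Step 1: Compute A + A by enumerating all 36 pairs.
A + A = {-6, -5, -4, -2, -1, 0, 1, 2, 3, 4, 5, 6, 8, 10, 12, 14}, so |A + A| = 16.
Step 2: Doubling constant K = |A + A|/|A| = 16/6 = 16/6 ≈ 2.6667.
Step 3: Plünnecke-Ruzsa gives |3A| ≤ K³·|A| = (2.6667)³ · 6 ≈ 113.7778.
Step 4: Compute 3A = A + A + A directly by enumerating all triples (a,b,c) ∈ A³; |3A| = 27.
Step 5: Check 27 ≤ 113.7778? Yes ✓.

K = 16/6, Plünnecke-Ruzsa bound K³|A| ≈ 113.7778, |3A| = 27, inequality holds.


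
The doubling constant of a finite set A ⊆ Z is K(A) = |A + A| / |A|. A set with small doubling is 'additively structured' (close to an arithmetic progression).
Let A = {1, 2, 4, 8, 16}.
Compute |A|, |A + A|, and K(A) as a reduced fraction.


|A| = 5.
Compute A + A by enumerating all 25 pairs.
A + A = {2, 3, 4, 5, 6, 8, 9, 10, 12, 16, 17, 18, 20, 24, 32}, so |A + A| = 15.
K = |A + A| / |A| = 15/5 = 3/1 ≈ 3.0000.
Reference: AP of size 5 gives K = 9/5 ≈ 1.8000; a fully generic set of size 5 gives K ≈ 3.0000.

|A| = 5, |A + A| = 15, K = 15/5 = 3/1.


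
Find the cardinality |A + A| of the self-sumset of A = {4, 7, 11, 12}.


A + A = {a + a' : a, a' ∈ A}; |A| = 4.
General bounds: 2|A| - 1 ≤ |A + A| ≤ |A|(|A|+1)/2, i.e. 7 ≤ |A + A| ≤ 10.
Lower bound 2|A|-1 is attained iff A is an arithmetic progression.
Enumerate sums a + a' for a ≤ a' (symmetric, so this suffices):
a = 4: 4+4=8, 4+7=11, 4+11=15, 4+12=16
a = 7: 7+7=14, 7+11=18, 7+12=19
a = 11: 11+11=22, 11+12=23
a = 12: 12+12=24
Distinct sums: {8, 11, 14, 15, 16, 18, 19, 22, 23, 24}
|A + A| = 10

|A + A| = 10


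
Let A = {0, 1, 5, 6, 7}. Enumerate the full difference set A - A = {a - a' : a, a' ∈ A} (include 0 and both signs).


A - A = {a - a' : a, a' ∈ A}.
Compute a - a' for each ordered pair (a, a'):
a = 0: 0-0=0, 0-1=-1, 0-5=-5, 0-6=-6, 0-7=-7
a = 1: 1-0=1, 1-1=0, 1-5=-4, 1-6=-5, 1-7=-6
a = 5: 5-0=5, 5-1=4, 5-5=0, 5-6=-1, 5-7=-2
a = 6: 6-0=6, 6-1=5, 6-5=1, 6-6=0, 6-7=-1
a = 7: 7-0=7, 7-1=6, 7-5=2, 7-6=1, 7-7=0
Collecting distinct values (and noting 0 appears from a-a):
A - A = {-7, -6, -5, -4, -2, -1, 0, 1, 2, 4, 5, 6, 7}
|A - A| = 13

A - A = {-7, -6, -5, -4, -2, -1, 0, 1, 2, 4, 5, 6, 7}


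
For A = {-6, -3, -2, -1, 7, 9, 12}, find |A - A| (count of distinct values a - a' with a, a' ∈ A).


A - A = {a - a' : a, a' ∈ A}; |A| = 7.
Bounds: 2|A|-1 ≤ |A - A| ≤ |A|² - |A| + 1, i.e. 13 ≤ |A - A| ≤ 43.
Note: 0 ∈ A - A always (from a - a). The set is symmetric: if d ∈ A - A then -d ∈ A - A.
Enumerate nonzero differences d = a - a' with a > a' (then include -d):
Positive differences: {1, 2, 3, 4, 5, 8, 9, 10, 11, 12, 13, 14, 15, 18}
Full difference set: {0} ∪ (positive diffs) ∪ (negative diffs).
|A - A| = 1 + 2·14 = 29 (matches direct enumeration: 29).

|A - A| = 29


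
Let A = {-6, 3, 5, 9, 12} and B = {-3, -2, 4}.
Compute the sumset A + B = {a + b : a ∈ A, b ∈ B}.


A + B = {a + b : a ∈ A, b ∈ B}.
Enumerate all |A|·|B| = 5·3 = 15 pairs (a, b) and collect distinct sums.
a = -6: -6+-3=-9, -6+-2=-8, -6+4=-2
a = 3: 3+-3=0, 3+-2=1, 3+4=7
a = 5: 5+-3=2, 5+-2=3, 5+4=9
a = 9: 9+-3=6, 9+-2=7, 9+4=13
a = 12: 12+-3=9, 12+-2=10, 12+4=16
Collecting distinct sums: A + B = {-9, -8, -2, 0, 1, 2, 3, 6, 7, 9, 10, 13, 16}
|A + B| = 13

A + B = {-9, -8, -2, 0, 1, 2, 3, 6, 7, 9, 10, 13, 16}


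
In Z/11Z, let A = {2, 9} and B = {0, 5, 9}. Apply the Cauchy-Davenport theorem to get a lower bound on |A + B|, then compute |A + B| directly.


Cauchy-Davenport: |A + B| ≥ min(p, |A| + |B| - 1) for A, B nonempty in Z/pZ.
|A| = 2, |B| = 3, p = 11.
CD lower bound = min(11, 2 + 3 - 1) = min(11, 4) = 4.
Compute A + B mod 11 directly:
a = 2: 2+0=2, 2+5=7, 2+9=0
a = 9: 9+0=9, 9+5=3, 9+9=7
A + B = {0, 2, 3, 7, 9}, so |A + B| = 5.
Verify: 5 ≥ 4? Yes ✓.

CD lower bound = 4, actual |A + B| = 5.


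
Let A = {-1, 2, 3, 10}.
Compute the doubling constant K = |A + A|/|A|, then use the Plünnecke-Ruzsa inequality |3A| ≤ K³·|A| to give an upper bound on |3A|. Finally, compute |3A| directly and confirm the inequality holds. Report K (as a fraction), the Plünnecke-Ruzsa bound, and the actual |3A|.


|A| = 4.
Step 1: Compute A + A by enumerating all 16 pairs.
A + A = {-2, 1, 2, 4, 5, 6, 9, 12, 13, 20}, so |A + A| = 10.
Step 2: Doubling constant K = |A + A|/|A| = 10/4 = 10/4 ≈ 2.5000.
Step 3: Plünnecke-Ruzsa gives |3A| ≤ K³·|A| = (2.5000)³ · 4 ≈ 62.5000.
Step 4: Compute 3A = A + A + A directly by enumerating all triples (a,b,c) ∈ A³; |3A| = 19.
Step 5: Check 19 ≤ 62.5000? Yes ✓.

K = 10/4, Plünnecke-Ruzsa bound K³|A| ≈ 62.5000, |3A| = 19, inequality holds.


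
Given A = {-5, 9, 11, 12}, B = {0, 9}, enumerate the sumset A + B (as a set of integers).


A + B = {a + b : a ∈ A, b ∈ B}.
Enumerate all |A|·|B| = 4·2 = 8 pairs (a, b) and collect distinct sums.
a = -5: -5+0=-5, -5+9=4
a = 9: 9+0=9, 9+9=18
a = 11: 11+0=11, 11+9=20
a = 12: 12+0=12, 12+9=21
Collecting distinct sums: A + B = {-5, 4, 9, 11, 12, 18, 20, 21}
|A + B| = 8

A + B = {-5, 4, 9, 11, 12, 18, 20, 21}


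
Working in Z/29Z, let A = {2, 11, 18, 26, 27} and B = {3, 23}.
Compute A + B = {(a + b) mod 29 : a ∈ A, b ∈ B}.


Work in Z/29Z: reduce every sum a + b modulo 29.
Enumerate all 10 pairs:
a = 2: 2+3=5, 2+23=25
a = 11: 11+3=14, 11+23=5
a = 18: 18+3=21, 18+23=12
a = 26: 26+3=0, 26+23=20
a = 27: 27+3=1, 27+23=21
Distinct residues collected: {0, 1, 5, 12, 14, 20, 21, 25}
|A + B| = 8 (out of 29 total residues).

A + B = {0, 1, 5, 12, 14, 20, 21, 25}


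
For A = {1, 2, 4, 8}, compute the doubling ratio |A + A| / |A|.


|A| = 4.
Compute A + A by enumerating all 16 pairs.
A + A = {2, 3, 4, 5, 6, 8, 9, 10, 12, 16}, so |A + A| = 10.
K = |A + A| / |A| = 10/4 = 5/2 ≈ 2.5000.
Reference: AP of size 4 gives K = 7/4 ≈ 1.7500; a fully generic set of size 4 gives K ≈ 2.5000.

|A| = 4, |A + A| = 10, K = 10/4 = 5/2.


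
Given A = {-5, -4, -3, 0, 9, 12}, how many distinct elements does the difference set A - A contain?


A - A = {a - a' : a, a' ∈ A}; |A| = 6.
Bounds: 2|A|-1 ≤ |A - A| ≤ |A|² - |A| + 1, i.e. 11 ≤ |A - A| ≤ 31.
Note: 0 ∈ A - A always (from a - a). The set is symmetric: if d ∈ A - A then -d ∈ A - A.
Enumerate nonzero differences d = a - a' with a > a' (then include -d):
Positive differences: {1, 2, 3, 4, 5, 9, 12, 13, 14, 15, 16, 17}
Full difference set: {0} ∪ (positive diffs) ∪ (negative diffs).
|A - A| = 1 + 2·12 = 25 (matches direct enumeration: 25).

|A - A| = 25


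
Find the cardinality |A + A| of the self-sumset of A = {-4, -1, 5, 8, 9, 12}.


A + A = {a + a' : a, a' ∈ A}; |A| = 6.
General bounds: 2|A| - 1 ≤ |A + A| ≤ |A|(|A|+1)/2, i.e. 11 ≤ |A + A| ≤ 21.
Lower bound 2|A|-1 is attained iff A is an arithmetic progression.
Enumerate sums a + a' for a ≤ a' (symmetric, so this suffices):
a = -4: -4+-4=-8, -4+-1=-5, -4+5=1, -4+8=4, -4+9=5, -4+12=8
a = -1: -1+-1=-2, -1+5=4, -1+8=7, -1+9=8, -1+12=11
a = 5: 5+5=10, 5+8=13, 5+9=14, 5+12=17
a = 8: 8+8=16, 8+9=17, 8+12=20
a = 9: 9+9=18, 9+12=21
a = 12: 12+12=24
Distinct sums: {-8, -5, -2, 1, 4, 5, 7, 8, 10, 11, 13, 14, 16, 17, 18, 20, 21, 24}
|A + A| = 18

|A + A| = 18


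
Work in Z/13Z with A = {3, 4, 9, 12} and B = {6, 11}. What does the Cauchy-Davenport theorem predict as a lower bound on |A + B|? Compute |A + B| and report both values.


Cauchy-Davenport: |A + B| ≥ min(p, |A| + |B| - 1) for A, B nonempty in Z/pZ.
|A| = 4, |B| = 2, p = 13.
CD lower bound = min(13, 4 + 2 - 1) = min(13, 5) = 5.
Compute A + B mod 13 directly:
a = 3: 3+6=9, 3+11=1
a = 4: 4+6=10, 4+11=2
a = 9: 9+6=2, 9+11=7
a = 12: 12+6=5, 12+11=10
A + B = {1, 2, 5, 7, 9, 10}, so |A + B| = 6.
Verify: 6 ≥ 5? Yes ✓.

CD lower bound = 5, actual |A + B| = 6.


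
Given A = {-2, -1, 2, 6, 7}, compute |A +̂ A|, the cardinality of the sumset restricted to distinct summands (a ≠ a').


Restricted sumset: A +̂ A = {a + a' : a ∈ A, a' ∈ A, a ≠ a'}.
Equivalently, take A + A and drop any sum 2a that is achievable ONLY as a + a for a ∈ A (i.e. sums representable only with equal summands).
Enumerate pairs (a, a') with a < a' (symmetric, so each unordered pair gives one sum; this covers all a ≠ a'):
  -2 + -1 = -3
  -2 + 2 = 0
  -2 + 6 = 4
  -2 + 7 = 5
  -1 + 2 = 1
  -1 + 6 = 5
  -1 + 7 = 6
  2 + 6 = 8
  2 + 7 = 9
  6 + 7 = 13
Collected distinct sums: {-3, 0, 1, 4, 5, 6, 8, 9, 13}
|A +̂ A| = 9
(Reference bound: |A +̂ A| ≥ 2|A| - 3 for |A| ≥ 2, with |A| = 5 giving ≥ 7.)

|A +̂ A| = 9


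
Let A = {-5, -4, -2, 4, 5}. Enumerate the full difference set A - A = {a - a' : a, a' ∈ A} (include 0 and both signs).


A - A = {a - a' : a, a' ∈ A}.
Compute a - a' for each ordered pair (a, a'):
a = -5: -5--5=0, -5--4=-1, -5--2=-3, -5-4=-9, -5-5=-10
a = -4: -4--5=1, -4--4=0, -4--2=-2, -4-4=-8, -4-5=-9
a = -2: -2--5=3, -2--4=2, -2--2=0, -2-4=-6, -2-5=-7
a = 4: 4--5=9, 4--4=8, 4--2=6, 4-4=0, 4-5=-1
a = 5: 5--5=10, 5--4=9, 5--2=7, 5-4=1, 5-5=0
Collecting distinct values (and noting 0 appears from a-a):
A - A = {-10, -9, -8, -7, -6, -3, -2, -1, 0, 1, 2, 3, 6, 7, 8, 9, 10}
|A - A| = 17

A - A = {-10, -9, -8, -7, -6, -3, -2, -1, 0, 1, 2, 3, 6, 7, 8, 9, 10}


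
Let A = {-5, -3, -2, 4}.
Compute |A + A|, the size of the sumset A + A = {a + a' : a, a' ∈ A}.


A + A = {a + a' : a, a' ∈ A}; |A| = 4.
General bounds: 2|A| - 1 ≤ |A + A| ≤ |A|(|A|+1)/2, i.e. 7 ≤ |A + A| ≤ 10.
Lower bound 2|A|-1 is attained iff A is an arithmetic progression.
Enumerate sums a + a' for a ≤ a' (symmetric, so this suffices):
a = -5: -5+-5=-10, -5+-3=-8, -5+-2=-7, -5+4=-1
a = -3: -3+-3=-6, -3+-2=-5, -3+4=1
a = -2: -2+-2=-4, -2+4=2
a = 4: 4+4=8
Distinct sums: {-10, -8, -7, -6, -5, -4, -1, 1, 2, 8}
|A + A| = 10

|A + A| = 10


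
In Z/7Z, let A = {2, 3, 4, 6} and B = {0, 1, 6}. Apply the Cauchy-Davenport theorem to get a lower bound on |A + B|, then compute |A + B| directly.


Cauchy-Davenport: |A + B| ≥ min(p, |A| + |B| - 1) for A, B nonempty in Z/pZ.
|A| = 4, |B| = 3, p = 7.
CD lower bound = min(7, 4 + 3 - 1) = min(7, 6) = 6.
Compute A + B mod 7 directly:
a = 2: 2+0=2, 2+1=3, 2+6=1
a = 3: 3+0=3, 3+1=4, 3+6=2
a = 4: 4+0=4, 4+1=5, 4+6=3
a = 6: 6+0=6, 6+1=0, 6+6=5
A + B = {0, 1, 2, 3, 4, 5, 6}, so |A + B| = 7.
Verify: 7 ≥ 6? Yes ✓.

CD lower bound = 6, actual |A + B| = 7.


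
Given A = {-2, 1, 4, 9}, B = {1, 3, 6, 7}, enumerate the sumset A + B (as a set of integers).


A + B = {a + b : a ∈ A, b ∈ B}.
Enumerate all |A|·|B| = 4·4 = 16 pairs (a, b) and collect distinct sums.
a = -2: -2+1=-1, -2+3=1, -2+6=4, -2+7=5
a = 1: 1+1=2, 1+3=4, 1+6=7, 1+7=8
a = 4: 4+1=5, 4+3=7, 4+6=10, 4+7=11
a = 9: 9+1=10, 9+3=12, 9+6=15, 9+7=16
Collecting distinct sums: A + B = {-1, 1, 2, 4, 5, 7, 8, 10, 11, 12, 15, 16}
|A + B| = 12

A + B = {-1, 1, 2, 4, 5, 7, 8, 10, 11, 12, 15, 16}


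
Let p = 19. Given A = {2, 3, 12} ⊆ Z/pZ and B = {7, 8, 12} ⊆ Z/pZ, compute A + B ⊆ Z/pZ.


Work in Z/19Z: reduce every sum a + b modulo 19.
Enumerate all 9 pairs:
a = 2: 2+7=9, 2+8=10, 2+12=14
a = 3: 3+7=10, 3+8=11, 3+12=15
a = 12: 12+7=0, 12+8=1, 12+12=5
Distinct residues collected: {0, 1, 5, 9, 10, 11, 14, 15}
|A + B| = 8 (out of 19 total residues).

A + B = {0, 1, 5, 9, 10, 11, 14, 15}


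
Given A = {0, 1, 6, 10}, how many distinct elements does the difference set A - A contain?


A - A = {a - a' : a, a' ∈ A}; |A| = 4.
Bounds: 2|A|-1 ≤ |A - A| ≤ |A|² - |A| + 1, i.e. 7 ≤ |A - A| ≤ 13.
Note: 0 ∈ A - A always (from a - a). The set is symmetric: if d ∈ A - A then -d ∈ A - A.
Enumerate nonzero differences d = a - a' with a > a' (then include -d):
Positive differences: {1, 4, 5, 6, 9, 10}
Full difference set: {0} ∪ (positive diffs) ∪ (negative diffs).
|A - A| = 1 + 2·6 = 13 (matches direct enumeration: 13).

|A - A| = 13


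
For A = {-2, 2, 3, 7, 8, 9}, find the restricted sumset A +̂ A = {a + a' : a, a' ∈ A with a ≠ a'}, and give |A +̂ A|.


Restricted sumset: A +̂ A = {a + a' : a ∈ A, a' ∈ A, a ≠ a'}.
Equivalently, take A + A and drop any sum 2a that is achievable ONLY as a + a for a ∈ A (i.e. sums representable only with equal summands).
Enumerate pairs (a, a') with a < a' (symmetric, so each unordered pair gives one sum; this covers all a ≠ a'):
  -2 + 2 = 0
  -2 + 3 = 1
  -2 + 7 = 5
  -2 + 8 = 6
  -2 + 9 = 7
  2 + 3 = 5
  2 + 7 = 9
  2 + 8 = 10
  2 + 9 = 11
  3 + 7 = 10
  3 + 8 = 11
  3 + 9 = 12
  7 + 8 = 15
  7 + 9 = 16
  8 + 9 = 17
Collected distinct sums: {0, 1, 5, 6, 7, 9, 10, 11, 12, 15, 16, 17}
|A +̂ A| = 12
(Reference bound: |A +̂ A| ≥ 2|A| - 3 for |A| ≥ 2, with |A| = 6 giving ≥ 9.)

|A +̂ A| = 12


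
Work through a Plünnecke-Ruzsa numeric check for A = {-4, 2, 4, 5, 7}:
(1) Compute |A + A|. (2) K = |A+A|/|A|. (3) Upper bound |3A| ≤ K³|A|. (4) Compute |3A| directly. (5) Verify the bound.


|A| = 5.
Step 1: Compute A + A by enumerating all 25 pairs.
A + A = {-8, -2, 0, 1, 3, 4, 6, 7, 8, 9, 10, 11, 12, 14}, so |A + A| = 14.
Step 2: Doubling constant K = |A + A|/|A| = 14/5 = 14/5 ≈ 2.8000.
Step 3: Plünnecke-Ruzsa gives |3A| ≤ K³·|A| = (2.8000)³ · 5 ≈ 109.7600.
Step 4: Compute 3A = A + A + A directly by enumerating all triples (a,b,c) ∈ A³; |3A| = 25.
Step 5: Check 25 ≤ 109.7600? Yes ✓.

K = 14/5, Plünnecke-Ruzsa bound K³|A| ≈ 109.7600, |3A| = 25, inequality holds.


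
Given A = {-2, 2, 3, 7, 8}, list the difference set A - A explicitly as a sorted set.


A - A = {a - a' : a, a' ∈ A}.
Compute a - a' for each ordered pair (a, a'):
a = -2: -2--2=0, -2-2=-4, -2-3=-5, -2-7=-9, -2-8=-10
a = 2: 2--2=4, 2-2=0, 2-3=-1, 2-7=-5, 2-8=-6
a = 3: 3--2=5, 3-2=1, 3-3=0, 3-7=-4, 3-8=-5
a = 7: 7--2=9, 7-2=5, 7-3=4, 7-7=0, 7-8=-1
a = 8: 8--2=10, 8-2=6, 8-3=5, 8-7=1, 8-8=0
Collecting distinct values (and noting 0 appears from a-a):
A - A = {-10, -9, -6, -5, -4, -1, 0, 1, 4, 5, 6, 9, 10}
|A - A| = 13

A - A = {-10, -9, -6, -5, -4, -1, 0, 1, 4, 5, 6, 9, 10}


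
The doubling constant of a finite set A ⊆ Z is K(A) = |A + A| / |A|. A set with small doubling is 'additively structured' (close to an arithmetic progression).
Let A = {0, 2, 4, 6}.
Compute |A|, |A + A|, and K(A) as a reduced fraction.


|A| = 4.
Compute A + A by enumerating all 16 pairs.
A + A = {0, 2, 4, 6, 8, 10, 12}, so |A + A| = 7.
K = |A + A| / |A| = 7/4 (already in lowest terms) ≈ 1.7500.
Reference: AP of size 4 gives K = 7/4 ≈ 1.7500; a fully generic set of size 4 gives K ≈ 2.5000.

|A| = 4, |A + A| = 7, K = 7/4.


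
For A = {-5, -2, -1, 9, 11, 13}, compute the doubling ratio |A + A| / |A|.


|A| = 6.
Compute A + A by enumerating all 36 pairs.
A + A = {-10, -7, -6, -4, -3, -2, 4, 6, 7, 8, 9, 10, 11, 12, 18, 20, 22, 24, 26}, so |A + A| = 19.
K = |A + A| / |A| = 19/6 (already in lowest terms) ≈ 3.1667.
Reference: AP of size 6 gives K = 11/6 ≈ 1.8333; a fully generic set of size 6 gives K ≈ 3.5000.

|A| = 6, |A + A| = 19, K = 19/6.


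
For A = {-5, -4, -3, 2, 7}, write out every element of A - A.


A - A = {a - a' : a, a' ∈ A}.
Compute a - a' for each ordered pair (a, a'):
a = -5: -5--5=0, -5--4=-1, -5--3=-2, -5-2=-7, -5-7=-12
a = -4: -4--5=1, -4--4=0, -4--3=-1, -4-2=-6, -4-7=-11
a = -3: -3--5=2, -3--4=1, -3--3=0, -3-2=-5, -3-7=-10
a = 2: 2--5=7, 2--4=6, 2--3=5, 2-2=0, 2-7=-5
a = 7: 7--5=12, 7--4=11, 7--3=10, 7-2=5, 7-7=0
Collecting distinct values (and noting 0 appears from a-a):
A - A = {-12, -11, -10, -7, -6, -5, -2, -1, 0, 1, 2, 5, 6, 7, 10, 11, 12}
|A - A| = 17

A - A = {-12, -11, -10, -7, -6, -5, -2, -1, 0, 1, 2, 5, 6, 7, 10, 11, 12}


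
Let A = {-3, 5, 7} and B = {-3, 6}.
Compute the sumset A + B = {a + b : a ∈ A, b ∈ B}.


A + B = {a + b : a ∈ A, b ∈ B}.
Enumerate all |A|·|B| = 3·2 = 6 pairs (a, b) and collect distinct sums.
a = -3: -3+-3=-6, -3+6=3
a = 5: 5+-3=2, 5+6=11
a = 7: 7+-3=4, 7+6=13
Collecting distinct sums: A + B = {-6, 2, 3, 4, 11, 13}
|A + B| = 6

A + B = {-6, 2, 3, 4, 11, 13}


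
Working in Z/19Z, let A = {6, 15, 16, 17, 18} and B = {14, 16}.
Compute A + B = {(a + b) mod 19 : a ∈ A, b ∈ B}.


Work in Z/19Z: reduce every sum a + b modulo 19.
Enumerate all 10 pairs:
a = 6: 6+14=1, 6+16=3
a = 15: 15+14=10, 15+16=12
a = 16: 16+14=11, 16+16=13
a = 17: 17+14=12, 17+16=14
a = 18: 18+14=13, 18+16=15
Distinct residues collected: {1, 3, 10, 11, 12, 13, 14, 15}
|A + B| = 8 (out of 19 total residues).

A + B = {1, 3, 10, 11, 12, 13, 14, 15}


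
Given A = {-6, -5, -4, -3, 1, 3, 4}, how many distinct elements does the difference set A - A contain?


A - A = {a - a' : a, a' ∈ A}; |A| = 7.
Bounds: 2|A|-1 ≤ |A - A| ≤ |A|² - |A| + 1, i.e. 13 ≤ |A - A| ≤ 43.
Note: 0 ∈ A - A always (from a - a). The set is symmetric: if d ∈ A - A then -d ∈ A - A.
Enumerate nonzero differences d = a - a' with a > a' (then include -d):
Positive differences: {1, 2, 3, 4, 5, 6, 7, 8, 9, 10}
Full difference set: {0} ∪ (positive diffs) ∪ (negative diffs).
|A - A| = 1 + 2·10 = 21 (matches direct enumeration: 21).

|A - A| = 21


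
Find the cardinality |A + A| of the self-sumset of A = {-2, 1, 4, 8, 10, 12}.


A + A = {a + a' : a, a' ∈ A}; |A| = 6.
General bounds: 2|A| - 1 ≤ |A + A| ≤ |A|(|A|+1)/2, i.e. 11 ≤ |A + A| ≤ 21.
Lower bound 2|A|-1 is attained iff A is an arithmetic progression.
Enumerate sums a + a' for a ≤ a' (symmetric, so this suffices):
a = -2: -2+-2=-4, -2+1=-1, -2+4=2, -2+8=6, -2+10=8, -2+12=10
a = 1: 1+1=2, 1+4=5, 1+8=9, 1+10=11, 1+12=13
a = 4: 4+4=8, 4+8=12, 4+10=14, 4+12=16
a = 8: 8+8=16, 8+10=18, 8+12=20
a = 10: 10+10=20, 10+12=22
a = 12: 12+12=24
Distinct sums: {-4, -1, 2, 5, 6, 8, 9, 10, 11, 12, 13, 14, 16, 18, 20, 22, 24}
|A + A| = 17

|A + A| = 17


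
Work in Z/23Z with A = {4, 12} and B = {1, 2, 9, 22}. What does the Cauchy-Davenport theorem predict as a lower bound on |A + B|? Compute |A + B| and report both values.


Cauchy-Davenport: |A + B| ≥ min(p, |A| + |B| - 1) for A, B nonempty in Z/pZ.
|A| = 2, |B| = 4, p = 23.
CD lower bound = min(23, 2 + 4 - 1) = min(23, 5) = 5.
Compute A + B mod 23 directly:
a = 4: 4+1=5, 4+2=6, 4+9=13, 4+22=3
a = 12: 12+1=13, 12+2=14, 12+9=21, 12+22=11
A + B = {3, 5, 6, 11, 13, 14, 21}, so |A + B| = 7.
Verify: 7 ≥ 5? Yes ✓.

CD lower bound = 5, actual |A + B| = 7.


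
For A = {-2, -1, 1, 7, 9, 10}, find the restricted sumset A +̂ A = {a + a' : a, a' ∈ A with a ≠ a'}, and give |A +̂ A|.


Restricted sumset: A +̂ A = {a + a' : a ∈ A, a' ∈ A, a ≠ a'}.
Equivalently, take A + A and drop any sum 2a that is achievable ONLY as a + a for a ∈ A (i.e. sums representable only with equal summands).
Enumerate pairs (a, a') with a < a' (symmetric, so each unordered pair gives one sum; this covers all a ≠ a'):
  -2 + -1 = -3
  -2 + 1 = -1
  -2 + 7 = 5
  -2 + 9 = 7
  -2 + 10 = 8
  -1 + 1 = 0
  -1 + 7 = 6
  -1 + 9 = 8
  -1 + 10 = 9
  1 + 7 = 8
  1 + 9 = 10
  1 + 10 = 11
  7 + 9 = 16
  7 + 10 = 17
  9 + 10 = 19
Collected distinct sums: {-3, -1, 0, 5, 6, 7, 8, 9, 10, 11, 16, 17, 19}
|A +̂ A| = 13
(Reference bound: |A +̂ A| ≥ 2|A| - 3 for |A| ≥ 2, with |A| = 6 giving ≥ 9.)

|A +̂ A| = 13


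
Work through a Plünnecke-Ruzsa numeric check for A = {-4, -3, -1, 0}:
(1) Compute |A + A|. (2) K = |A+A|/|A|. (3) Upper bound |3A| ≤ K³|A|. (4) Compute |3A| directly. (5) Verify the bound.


|A| = 4.
Step 1: Compute A + A by enumerating all 16 pairs.
A + A = {-8, -7, -6, -5, -4, -3, -2, -1, 0}, so |A + A| = 9.
Step 2: Doubling constant K = |A + A|/|A| = 9/4 = 9/4 ≈ 2.2500.
Step 3: Plünnecke-Ruzsa gives |3A| ≤ K³·|A| = (2.2500)³ · 4 ≈ 45.5625.
Step 4: Compute 3A = A + A + A directly by enumerating all triples (a,b,c) ∈ A³; |3A| = 13.
Step 5: Check 13 ≤ 45.5625? Yes ✓.

K = 9/4, Plünnecke-Ruzsa bound K³|A| ≈ 45.5625, |3A| = 13, inequality holds.


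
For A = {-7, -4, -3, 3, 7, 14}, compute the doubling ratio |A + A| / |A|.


|A| = 6.
Compute A + A by enumerating all 36 pairs.
A + A = {-14, -11, -10, -8, -7, -6, -4, -1, 0, 3, 4, 6, 7, 10, 11, 14, 17, 21, 28}, so |A + A| = 19.
K = |A + A| / |A| = 19/6 (already in lowest terms) ≈ 3.1667.
Reference: AP of size 6 gives K = 11/6 ≈ 1.8333; a fully generic set of size 6 gives K ≈ 3.5000.

|A| = 6, |A + A| = 19, K = 19/6.


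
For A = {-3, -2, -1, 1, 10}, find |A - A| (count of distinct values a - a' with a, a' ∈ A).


A - A = {a - a' : a, a' ∈ A}; |A| = 5.
Bounds: 2|A|-1 ≤ |A - A| ≤ |A|² - |A| + 1, i.e. 9 ≤ |A - A| ≤ 21.
Note: 0 ∈ A - A always (from a - a). The set is symmetric: if d ∈ A - A then -d ∈ A - A.
Enumerate nonzero differences d = a - a' with a > a' (then include -d):
Positive differences: {1, 2, 3, 4, 9, 11, 12, 13}
Full difference set: {0} ∪ (positive diffs) ∪ (negative diffs).
|A - A| = 1 + 2·8 = 17 (matches direct enumeration: 17).

|A - A| = 17


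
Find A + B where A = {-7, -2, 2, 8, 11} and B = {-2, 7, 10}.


A + B = {a + b : a ∈ A, b ∈ B}.
Enumerate all |A|·|B| = 5·3 = 15 pairs (a, b) and collect distinct sums.
a = -7: -7+-2=-9, -7+7=0, -7+10=3
a = -2: -2+-2=-4, -2+7=5, -2+10=8
a = 2: 2+-2=0, 2+7=9, 2+10=12
a = 8: 8+-2=6, 8+7=15, 8+10=18
a = 11: 11+-2=9, 11+7=18, 11+10=21
Collecting distinct sums: A + B = {-9, -4, 0, 3, 5, 6, 8, 9, 12, 15, 18, 21}
|A + B| = 12

A + B = {-9, -4, 0, 3, 5, 6, 8, 9, 12, 15, 18, 21}


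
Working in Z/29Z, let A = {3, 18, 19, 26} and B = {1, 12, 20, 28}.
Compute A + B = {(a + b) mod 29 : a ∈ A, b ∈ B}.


Work in Z/29Z: reduce every sum a + b modulo 29.
Enumerate all 16 pairs:
a = 3: 3+1=4, 3+12=15, 3+20=23, 3+28=2
a = 18: 18+1=19, 18+12=1, 18+20=9, 18+28=17
a = 19: 19+1=20, 19+12=2, 19+20=10, 19+28=18
a = 26: 26+1=27, 26+12=9, 26+20=17, 26+28=25
Distinct residues collected: {1, 2, 4, 9, 10, 15, 17, 18, 19, 20, 23, 25, 27}
|A + B| = 13 (out of 29 total residues).

A + B = {1, 2, 4, 9, 10, 15, 17, 18, 19, 20, 23, 25, 27}


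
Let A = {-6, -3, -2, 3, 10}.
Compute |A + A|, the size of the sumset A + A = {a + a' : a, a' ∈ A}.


A + A = {a + a' : a, a' ∈ A}; |A| = 5.
General bounds: 2|A| - 1 ≤ |A + A| ≤ |A|(|A|+1)/2, i.e. 9 ≤ |A + A| ≤ 15.
Lower bound 2|A|-1 is attained iff A is an arithmetic progression.
Enumerate sums a + a' for a ≤ a' (symmetric, so this suffices):
a = -6: -6+-6=-12, -6+-3=-9, -6+-2=-8, -6+3=-3, -6+10=4
a = -3: -3+-3=-6, -3+-2=-5, -3+3=0, -3+10=7
a = -2: -2+-2=-4, -2+3=1, -2+10=8
a = 3: 3+3=6, 3+10=13
a = 10: 10+10=20
Distinct sums: {-12, -9, -8, -6, -5, -4, -3, 0, 1, 4, 6, 7, 8, 13, 20}
|A + A| = 15

|A + A| = 15
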